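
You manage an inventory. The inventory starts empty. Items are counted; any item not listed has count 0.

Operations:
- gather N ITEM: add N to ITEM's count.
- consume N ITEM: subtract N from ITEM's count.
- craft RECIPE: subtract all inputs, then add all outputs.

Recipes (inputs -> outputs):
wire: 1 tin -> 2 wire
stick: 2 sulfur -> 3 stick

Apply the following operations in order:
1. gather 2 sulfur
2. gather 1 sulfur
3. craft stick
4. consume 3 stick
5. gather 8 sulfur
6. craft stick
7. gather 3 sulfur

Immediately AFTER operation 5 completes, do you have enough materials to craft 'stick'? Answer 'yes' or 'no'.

After 1 (gather 2 sulfur): sulfur=2
After 2 (gather 1 sulfur): sulfur=3
After 3 (craft stick): stick=3 sulfur=1
After 4 (consume 3 stick): sulfur=1
After 5 (gather 8 sulfur): sulfur=9

Answer: yes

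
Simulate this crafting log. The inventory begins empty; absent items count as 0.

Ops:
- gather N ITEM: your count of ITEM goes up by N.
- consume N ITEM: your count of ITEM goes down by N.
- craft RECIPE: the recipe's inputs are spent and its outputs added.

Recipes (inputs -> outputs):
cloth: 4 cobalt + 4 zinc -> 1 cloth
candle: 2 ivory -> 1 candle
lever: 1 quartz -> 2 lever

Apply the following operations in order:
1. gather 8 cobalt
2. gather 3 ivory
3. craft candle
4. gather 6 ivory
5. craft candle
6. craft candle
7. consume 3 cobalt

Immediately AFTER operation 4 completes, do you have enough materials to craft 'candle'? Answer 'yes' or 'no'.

After 1 (gather 8 cobalt): cobalt=8
After 2 (gather 3 ivory): cobalt=8 ivory=3
After 3 (craft candle): candle=1 cobalt=8 ivory=1
After 4 (gather 6 ivory): candle=1 cobalt=8 ivory=7

Answer: yes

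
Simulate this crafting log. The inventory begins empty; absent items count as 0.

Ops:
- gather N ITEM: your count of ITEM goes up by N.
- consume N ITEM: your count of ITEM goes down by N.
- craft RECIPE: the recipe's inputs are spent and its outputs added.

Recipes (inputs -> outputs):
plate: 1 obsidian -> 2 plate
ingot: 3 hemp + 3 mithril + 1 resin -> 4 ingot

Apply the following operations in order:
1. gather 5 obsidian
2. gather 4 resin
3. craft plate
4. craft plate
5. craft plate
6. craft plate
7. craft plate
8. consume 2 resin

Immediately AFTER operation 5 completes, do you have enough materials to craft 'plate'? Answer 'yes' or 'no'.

After 1 (gather 5 obsidian): obsidian=5
After 2 (gather 4 resin): obsidian=5 resin=4
After 3 (craft plate): obsidian=4 plate=2 resin=4
After 4 (craft plate): obsidian=3 plate=4 resin=4
After 5 (craft plate): obsidian=2 plate=6 resin=4

Answer: yes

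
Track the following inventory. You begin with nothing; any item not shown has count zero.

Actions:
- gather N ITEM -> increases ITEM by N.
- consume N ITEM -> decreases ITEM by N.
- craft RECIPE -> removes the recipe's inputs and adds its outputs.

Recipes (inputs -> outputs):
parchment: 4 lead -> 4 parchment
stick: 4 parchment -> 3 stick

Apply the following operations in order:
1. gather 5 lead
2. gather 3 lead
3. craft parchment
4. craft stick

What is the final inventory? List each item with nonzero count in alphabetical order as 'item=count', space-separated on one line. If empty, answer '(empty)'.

After 1 (gather 5 lead): lead=5
After 2 (gather 3 lead): lead=8
After 3 (craft parchment): lead=4 parchment=4
After 4 (craft stick): lead=4 stick=3

Answer: lead=4 stick=3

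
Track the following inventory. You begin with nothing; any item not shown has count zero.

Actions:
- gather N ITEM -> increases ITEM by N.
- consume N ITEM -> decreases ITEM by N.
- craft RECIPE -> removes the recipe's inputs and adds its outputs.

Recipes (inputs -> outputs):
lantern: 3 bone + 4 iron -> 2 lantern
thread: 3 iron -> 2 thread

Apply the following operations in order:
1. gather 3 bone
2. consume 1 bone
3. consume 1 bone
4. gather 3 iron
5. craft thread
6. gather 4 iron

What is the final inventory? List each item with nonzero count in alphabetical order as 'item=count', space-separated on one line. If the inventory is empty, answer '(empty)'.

After 1 (gather 3 bone): bone=3
After 2 (consume 1 bone): bone=2
After 3 (consume 1 bone): bone=1
After 4 (gather 3 iron): bone=1 iron=3
After 5 (craft thread): bone=1 thread=2
After 6 (gather 4 iron): bone=1 iron=4 thread=2

Answer: bone=1 iron=4 thread=2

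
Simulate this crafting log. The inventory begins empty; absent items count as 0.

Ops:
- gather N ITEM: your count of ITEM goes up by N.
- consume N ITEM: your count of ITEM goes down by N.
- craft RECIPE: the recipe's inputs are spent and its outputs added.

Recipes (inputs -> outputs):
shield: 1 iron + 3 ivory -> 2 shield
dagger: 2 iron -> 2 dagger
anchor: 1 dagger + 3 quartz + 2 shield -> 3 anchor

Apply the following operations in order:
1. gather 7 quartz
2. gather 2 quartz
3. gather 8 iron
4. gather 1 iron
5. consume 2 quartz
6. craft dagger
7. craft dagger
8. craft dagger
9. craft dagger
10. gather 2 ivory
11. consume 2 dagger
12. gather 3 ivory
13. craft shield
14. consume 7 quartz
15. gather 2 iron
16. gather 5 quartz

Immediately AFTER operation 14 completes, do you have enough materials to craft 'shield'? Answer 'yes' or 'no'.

After 1 (gather 7 quartz): quartz=7
After 2 (gather 2 quartz): quartz=9
After 3 (gather 8 iron): iron=8 quartz=9
After 4 (gather 1 iron): iron=9 quartz=9
After 5 (consume 2 quartz): iron=9 quartz=7
After 6 (craft dagger): dagger=2 iron=7 quartz=7
After 7 (craft dagger): dagger=4 iron=5 quartz=7
After 8 (craft dagger): dagger=6 iron=3 quartz=7
After 9 (craft dagger): dagger=8 iron=1 quartz=7
After 10 (gather 2 ivory): dagger=8 iron=1 ivory=2 quartz=7
After 11 (consume 2 dagger): dagger=6 iron=1 ivory=2 quartz=7
After 12 (gather 3 ivory): dagger=6 iron=1 ivory=5 quartz=7
After 13 (craft shield): dagger=6 ivory=2 quartz=7 shield=2
After 14 (consume 7 quartz): dagger=6 ivory=2 shield=2

Answer: no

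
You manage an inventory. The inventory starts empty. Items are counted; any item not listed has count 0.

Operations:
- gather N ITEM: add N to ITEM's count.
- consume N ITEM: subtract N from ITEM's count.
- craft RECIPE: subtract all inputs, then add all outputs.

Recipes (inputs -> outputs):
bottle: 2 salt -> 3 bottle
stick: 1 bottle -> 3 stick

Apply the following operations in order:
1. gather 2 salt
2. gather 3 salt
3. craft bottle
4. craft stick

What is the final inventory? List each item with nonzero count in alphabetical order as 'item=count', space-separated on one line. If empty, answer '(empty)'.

Answer: bottle=2 salt=3 stick=3

Derivation:
After 1 (gather 2 salt): salt=2
After 2 (gather 3 salt): salt=5
After 3 (craft bottle): bottle=3 salt=3
After 4 (craft stick): bottle=2 salt=3 stick=3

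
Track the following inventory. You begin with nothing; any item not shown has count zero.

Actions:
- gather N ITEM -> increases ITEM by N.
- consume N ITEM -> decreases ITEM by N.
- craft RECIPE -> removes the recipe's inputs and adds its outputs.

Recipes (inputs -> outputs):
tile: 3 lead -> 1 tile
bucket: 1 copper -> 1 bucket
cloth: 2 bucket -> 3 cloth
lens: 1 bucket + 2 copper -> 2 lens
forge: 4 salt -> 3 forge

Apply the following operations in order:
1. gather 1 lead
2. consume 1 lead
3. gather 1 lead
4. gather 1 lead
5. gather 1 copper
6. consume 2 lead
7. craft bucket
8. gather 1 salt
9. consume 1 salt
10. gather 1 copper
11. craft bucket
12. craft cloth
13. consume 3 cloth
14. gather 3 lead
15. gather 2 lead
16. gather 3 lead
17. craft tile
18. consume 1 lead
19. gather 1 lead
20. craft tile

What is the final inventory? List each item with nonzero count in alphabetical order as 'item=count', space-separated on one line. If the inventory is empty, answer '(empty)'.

After 1 (gather 1 lead): lead=1
After 2 (consume 1 lead): (empty)
After 3 (gather 1 lead): lead=1
After 4 (gather 1 lead): lead=2
After 5 (gather 1 copper): copper=1 lead=2
After 6 (consume 2 lead): copper=1
After 7 (craft bucket): bucket=1
After 8 (gather 1 salt): bucket=1 salt=1
After 9 (consume 1 salt): bucket=1
After 10 (gather 1 copper): bucket=1 copper=1
After 11 (craft bucket): bucket=2
After 12 (craft cloth): cloth=3
After 13 (consume 3 cloth): (empty)
After 14 (gather 3 lead): lead=3
After 15 (gather 2 lead): lead=5
After 16 (gather 3 lead): lead=8
After 17 (craft tile): lead=5 tile=1
After 18 (consume 1 lead): lead=4 tile=1
After 19 (gather 1 lead): lead=5 tile=1
After 20 (craft tile): lead=2 tile=2

Answer: lead=2 tile=2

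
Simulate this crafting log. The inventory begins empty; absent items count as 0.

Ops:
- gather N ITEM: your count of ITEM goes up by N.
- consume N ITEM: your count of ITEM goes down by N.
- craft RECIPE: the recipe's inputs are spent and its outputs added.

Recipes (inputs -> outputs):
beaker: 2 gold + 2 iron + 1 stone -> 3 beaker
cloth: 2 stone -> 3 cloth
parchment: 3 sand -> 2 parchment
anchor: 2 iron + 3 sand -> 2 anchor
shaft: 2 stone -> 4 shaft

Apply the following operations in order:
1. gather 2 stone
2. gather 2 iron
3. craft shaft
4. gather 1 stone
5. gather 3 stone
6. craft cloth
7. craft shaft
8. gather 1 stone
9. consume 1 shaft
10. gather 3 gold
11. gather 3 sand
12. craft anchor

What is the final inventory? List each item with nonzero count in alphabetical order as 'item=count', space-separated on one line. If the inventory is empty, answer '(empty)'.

After 1 (gather 2 stone): stone=2
After 2 (gather 2 iron): iron=2 stone=2
After 3 (craft shaft): iron=2 shaft=4
After 4 (gather 1 stone): iron=2 shaft=4 stone=1
After 5 (gather 3 stone): iron=2 shaft=4 stone=4
After 6 (craft cloth): cloth=3 iron=2 shaft=4 stone=2
After 7 (craft shaft): cloth=3 iron=2 shaft=8
After 8 (gather 1 stone): cloth=3 iron=2 shaft=8 stone=1
After 9 (consume 1 shaft): cloth=3 iron=2 shaft=7 stone=1
After 10 (gather 3 gold): cloth=3 gold=3 iron=2 shaft=7 stone=1
After 11 (gather 3 sand): cloth=3 gold=3 iron=2 sand=3 shaft=7 stone=1
After 12 (craft anchor): anchor=2 cloth=3 gold=3 shaft=7 stone=1

Answer: anchor=2 cloth=3 gold=3 shaft=7 stone=1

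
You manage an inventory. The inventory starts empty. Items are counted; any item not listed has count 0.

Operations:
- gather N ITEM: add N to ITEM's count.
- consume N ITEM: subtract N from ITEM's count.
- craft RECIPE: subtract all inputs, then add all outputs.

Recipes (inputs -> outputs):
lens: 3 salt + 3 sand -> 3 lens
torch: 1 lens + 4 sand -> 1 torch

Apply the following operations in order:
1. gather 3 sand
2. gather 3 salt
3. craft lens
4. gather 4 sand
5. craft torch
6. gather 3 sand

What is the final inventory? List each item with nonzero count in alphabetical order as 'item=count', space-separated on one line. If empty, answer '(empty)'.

After 1 (gather 3 sand): sand=3
After 2 (gather 3 salt): salt=3 sand=3
After 3 (craft lens): lens=3
After 4 (gather 4 sand): lens=3 sand=4
After 5 (craft torch): lens=2 torch=1
After 6 (gather 3 sand): lens=2 sand=3 torch=1

Answer: lens=2 sand=3 torch=1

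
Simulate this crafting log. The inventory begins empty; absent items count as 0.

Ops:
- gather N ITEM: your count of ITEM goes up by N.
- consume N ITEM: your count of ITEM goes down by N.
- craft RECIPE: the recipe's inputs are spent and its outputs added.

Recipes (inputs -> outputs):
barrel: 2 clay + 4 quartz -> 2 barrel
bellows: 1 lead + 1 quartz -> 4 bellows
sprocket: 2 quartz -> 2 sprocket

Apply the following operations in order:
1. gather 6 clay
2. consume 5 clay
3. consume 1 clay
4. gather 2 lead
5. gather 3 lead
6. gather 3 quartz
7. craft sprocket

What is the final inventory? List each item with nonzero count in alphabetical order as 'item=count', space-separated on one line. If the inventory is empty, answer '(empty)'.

Answer: lead=5 quartz=1 sprocket=2

Derivation:
After 1 (gather 6 clay): clay=6
After 2 (consume 5 clay): clay=1
After 3 (consume 1 clay): (empty)
After 4 (gather 2 lead): lead=2
After 5 (gather 3 lead): lead=5
After 6 (gather 3 quartz): lead=5 quartz=3
After 7 (craft sprocket): lead=5 quartz=1 sprocket=2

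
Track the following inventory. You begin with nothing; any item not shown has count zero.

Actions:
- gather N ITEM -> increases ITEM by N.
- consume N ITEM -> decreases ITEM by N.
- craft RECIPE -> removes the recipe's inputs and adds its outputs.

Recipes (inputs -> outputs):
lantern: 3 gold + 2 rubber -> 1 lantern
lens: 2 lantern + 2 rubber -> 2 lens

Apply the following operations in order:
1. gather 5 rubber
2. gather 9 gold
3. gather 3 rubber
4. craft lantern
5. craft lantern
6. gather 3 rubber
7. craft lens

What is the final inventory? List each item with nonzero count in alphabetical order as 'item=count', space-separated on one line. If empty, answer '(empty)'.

Answer: gold=3 lens=2 rubber=5

Derivation:
After 1 (gather 5 rubber): rubber=5
After 2 (gather 9 gold): gold=9 rubber=5
After 3 (gather 3 rubber): gold=9 rubber=8
After 4 (craft lantern): gold=6 lantern=1 rubber=6
After 5 (craft lantern): gold=3 lantern=2 rubber=4
After 6 (gather 3 rubber): gold=3 lantern=2 rubber=7
After 7 (craft lens): gold=3 lens=2 rubber=5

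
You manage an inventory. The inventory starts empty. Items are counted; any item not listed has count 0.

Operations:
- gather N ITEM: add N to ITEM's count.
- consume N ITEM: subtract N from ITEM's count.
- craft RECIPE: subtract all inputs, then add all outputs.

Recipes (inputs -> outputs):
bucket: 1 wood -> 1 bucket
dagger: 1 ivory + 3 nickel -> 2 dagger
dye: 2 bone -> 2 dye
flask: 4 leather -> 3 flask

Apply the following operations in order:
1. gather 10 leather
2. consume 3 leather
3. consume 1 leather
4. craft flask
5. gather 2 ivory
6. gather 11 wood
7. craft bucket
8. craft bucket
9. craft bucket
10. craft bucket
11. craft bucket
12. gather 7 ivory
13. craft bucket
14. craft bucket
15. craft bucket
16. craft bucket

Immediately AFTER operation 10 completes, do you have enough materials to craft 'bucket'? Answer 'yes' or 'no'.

After 1 (gather 10 leather): leather=10
After 2 (consume 3 leather): leather=7
After 3 (consume 1 leather): leather=6
After 4 (craft flask): flask=3 leather=2
After 5 (gather 2 ivory): flask=3 ivory=2 leather=2
After 6 (gather 11 wood): flask=3 ivory=2 leather=2 wood=11
After 7 (craft bucket): bucket=1 flask=3 ivory=2 leather=2 wood=10
After 8 (craft bucket): bucket=2 flask=3 ivory=2 leather=2 wood=9
After 9 (craft bucket): bucket=3 flask=3 ivory=2 leather=2 wood=8
After 10 (craft bucket): bucket=4 flask=3 ivory=2 leather=2 wood=7

Answer: yes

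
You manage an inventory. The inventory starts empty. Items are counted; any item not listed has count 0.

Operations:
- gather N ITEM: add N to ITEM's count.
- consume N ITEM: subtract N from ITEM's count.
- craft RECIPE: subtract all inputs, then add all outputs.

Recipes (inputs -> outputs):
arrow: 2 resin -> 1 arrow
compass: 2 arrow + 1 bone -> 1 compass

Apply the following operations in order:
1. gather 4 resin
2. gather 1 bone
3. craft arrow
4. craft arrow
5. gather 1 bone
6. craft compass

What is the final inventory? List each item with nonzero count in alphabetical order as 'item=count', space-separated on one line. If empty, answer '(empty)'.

Answer: bone=1 compass=1

Derivation:
After 1 (gather 4 resin): resin=4
After 2 (gather 1 bone): bone=1 resin=4
After 3 (craft arrow): arrow=1 bone=1 resin=2
After 4 (craft arrow): arrow=2 bone=1
After 5 (gather 1 bone): arrow=2 bone=2
After 6 (craft compass): bone=1 compass=1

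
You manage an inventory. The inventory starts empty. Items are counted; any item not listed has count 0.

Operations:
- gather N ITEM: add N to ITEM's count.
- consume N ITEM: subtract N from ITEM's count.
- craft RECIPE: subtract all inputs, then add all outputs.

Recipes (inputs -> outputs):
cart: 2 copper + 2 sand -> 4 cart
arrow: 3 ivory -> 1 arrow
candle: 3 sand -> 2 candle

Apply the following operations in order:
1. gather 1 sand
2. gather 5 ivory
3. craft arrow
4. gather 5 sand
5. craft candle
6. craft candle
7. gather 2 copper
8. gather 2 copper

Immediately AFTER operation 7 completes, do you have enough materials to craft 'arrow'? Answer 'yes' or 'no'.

Answer: no

Derivation:
After 1 (gather 1 sand): sand=1
After 2 (gather 5 ivory): ivory=5 sand=1
After 3 (craft arrow): arrow=1 ivory=2 sand=1
After 4 (gather 5 sand): arrow=1 ivory=2 sand=6
After 5 (craft candle): arrow=1 candle=2 ivory=2 sand=3
After 6 (craft candle): arrow=1 candle=4 ivory=2
After 7 (gather 2 copper): arrow=1 candle=4 copper=2 ivory=2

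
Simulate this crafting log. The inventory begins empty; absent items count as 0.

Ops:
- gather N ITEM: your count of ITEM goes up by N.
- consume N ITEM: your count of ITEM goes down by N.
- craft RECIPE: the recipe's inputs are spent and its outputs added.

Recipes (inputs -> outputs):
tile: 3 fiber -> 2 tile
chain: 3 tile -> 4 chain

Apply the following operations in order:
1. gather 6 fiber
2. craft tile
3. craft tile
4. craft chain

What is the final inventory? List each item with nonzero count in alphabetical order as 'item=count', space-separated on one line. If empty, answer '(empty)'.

After 1 (gather 6 fiber): fiber=6
After 2 (craft tile): fiber=3 tile=2
After 3 (craft tile): tile=4
After 4 (craft chain): chain=4 tile=1

Answer: chain=4 tile=1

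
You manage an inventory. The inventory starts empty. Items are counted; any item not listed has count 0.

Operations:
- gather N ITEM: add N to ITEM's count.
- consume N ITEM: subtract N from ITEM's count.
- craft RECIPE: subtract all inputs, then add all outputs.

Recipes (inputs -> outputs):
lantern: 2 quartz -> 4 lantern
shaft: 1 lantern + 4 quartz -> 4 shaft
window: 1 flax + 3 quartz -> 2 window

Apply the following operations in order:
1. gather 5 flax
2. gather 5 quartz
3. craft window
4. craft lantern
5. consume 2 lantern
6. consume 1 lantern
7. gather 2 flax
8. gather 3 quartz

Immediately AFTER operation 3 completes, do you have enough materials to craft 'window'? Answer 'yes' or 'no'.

After 1 (gather 5 flax): flax=5
After 2 (gather 5 quartz): flax=5 quartz=5
After 3 (craft window): flax=4 quartz=2 window=2

Answer: no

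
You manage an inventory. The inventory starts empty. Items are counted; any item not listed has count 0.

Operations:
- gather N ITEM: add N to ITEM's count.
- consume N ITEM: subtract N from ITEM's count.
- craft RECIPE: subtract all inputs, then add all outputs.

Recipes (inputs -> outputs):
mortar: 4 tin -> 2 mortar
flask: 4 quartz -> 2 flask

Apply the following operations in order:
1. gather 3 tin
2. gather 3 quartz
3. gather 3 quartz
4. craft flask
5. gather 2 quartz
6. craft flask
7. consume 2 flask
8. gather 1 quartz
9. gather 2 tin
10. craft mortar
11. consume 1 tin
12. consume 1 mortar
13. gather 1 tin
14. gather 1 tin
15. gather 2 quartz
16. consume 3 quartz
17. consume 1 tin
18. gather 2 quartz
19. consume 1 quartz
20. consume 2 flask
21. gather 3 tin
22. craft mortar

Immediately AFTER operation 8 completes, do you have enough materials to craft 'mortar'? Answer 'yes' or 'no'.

After 1 (gather 3 tin): tin=3
After 2 (gather 3 quartz): quartz=3 tin=3
After 3 (gather 3 quartz): quartz=6 tin=3
After 4 (craft flask): flask=2 quartz=2 tin=3
After 5 (gather 2 quartz): flask=2 quartz=4 tin=3
After 6 (craft flask): flask=4 tin=3
After 7 (consume 2 flask): flask=2 tin=3
After 8 (gather 1 quartz): flask=2 quartz=1 tin=3

Answer: no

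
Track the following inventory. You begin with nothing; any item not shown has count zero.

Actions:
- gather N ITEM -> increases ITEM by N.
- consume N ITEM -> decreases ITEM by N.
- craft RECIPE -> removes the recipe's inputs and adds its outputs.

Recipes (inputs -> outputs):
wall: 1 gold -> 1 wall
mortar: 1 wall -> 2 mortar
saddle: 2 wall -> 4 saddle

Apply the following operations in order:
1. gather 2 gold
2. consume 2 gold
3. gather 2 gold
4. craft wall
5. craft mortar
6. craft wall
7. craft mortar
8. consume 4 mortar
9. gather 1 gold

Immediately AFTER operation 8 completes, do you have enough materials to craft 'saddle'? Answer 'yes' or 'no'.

Answer: no

Derivation:
After 1 (gather 2 gold): gold=2
After 2 (consume 2 gold): (empty)
After 3 (gather 2 gold): gold=2
After 4 (craft wall): gold=1 wall=1
After 5 (craft mortar): gold=1 mortar=2
After 6 (craft wall): mortar=2 wall=1
After 7 (craft mortar): mortar=4
After 8 (consume 4 mortar): (empty)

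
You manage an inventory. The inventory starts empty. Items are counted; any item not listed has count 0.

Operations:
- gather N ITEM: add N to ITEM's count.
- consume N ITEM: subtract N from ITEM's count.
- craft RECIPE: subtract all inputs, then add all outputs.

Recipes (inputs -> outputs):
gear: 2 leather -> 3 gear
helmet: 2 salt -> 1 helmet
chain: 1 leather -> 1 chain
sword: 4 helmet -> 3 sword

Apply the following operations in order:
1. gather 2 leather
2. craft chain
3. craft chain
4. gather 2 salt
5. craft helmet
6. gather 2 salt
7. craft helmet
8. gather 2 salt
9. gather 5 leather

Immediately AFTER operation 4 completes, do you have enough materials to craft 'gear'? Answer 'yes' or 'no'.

After 1 (gather 2 leather): leather=2
After 2 (craft chain): chain=1 leather=1
After 3 (craft chain): chain=2
After 4 (gather 2 salt): chain=2 salt=2

Answer: no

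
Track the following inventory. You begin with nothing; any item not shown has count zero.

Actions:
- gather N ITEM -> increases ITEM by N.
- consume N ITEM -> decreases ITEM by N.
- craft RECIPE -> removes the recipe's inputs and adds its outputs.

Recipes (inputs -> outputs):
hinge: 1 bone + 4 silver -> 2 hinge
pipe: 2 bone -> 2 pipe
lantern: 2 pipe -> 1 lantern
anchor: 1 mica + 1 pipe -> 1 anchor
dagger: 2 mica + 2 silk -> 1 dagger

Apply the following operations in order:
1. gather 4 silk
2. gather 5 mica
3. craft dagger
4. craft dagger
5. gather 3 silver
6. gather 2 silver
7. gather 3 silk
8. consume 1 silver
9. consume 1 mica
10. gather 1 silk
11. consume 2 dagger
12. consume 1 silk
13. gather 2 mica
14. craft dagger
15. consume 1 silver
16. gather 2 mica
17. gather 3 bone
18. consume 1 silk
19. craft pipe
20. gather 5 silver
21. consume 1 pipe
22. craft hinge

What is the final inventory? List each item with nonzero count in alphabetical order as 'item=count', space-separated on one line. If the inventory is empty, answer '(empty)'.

After 1 (gather 4 silk): silk=4
After 2 (gather 5 mica): mica=5 silk=4
After 3 (craft dagger): dagger=1 mica=3 silk=2
After 4 (craft dagger): dagger=2 mica=1
After 5 (gather 3 silver): dagger=2 mica=1 silver=3
After 6 (gather 2 silver): dagger=2 mica=1 silver=5
After 7 (gather 3 silk): dagger=2 mica=1 silk=3 silver=5
After 8 (consume 1 silver): dagger=2 mica=1 silk=3 silver=4
After 9 (consume 1 mica): dagger=2 silk=3 silver=4
After 10 (gather 1 silk): dagger=2 silk=4 silver=4
After 11 (consume 2 dagger): silk=4 silver=4
After 12 (consume 1 silk): silk=3 silver=4
After 13 (gather 2 mica): mica=2 silk=3 silver=4
After 14 (craft dagger): dagger=1 silk=1 silver=4
After 15 (consume 1 silver): dagger=1 silk=1 silver=3
After 16 (gather 2 mica): dagger=1 mica=2 silk=1 silver=3
After 17 (gather 3 bone): bone=3 dagger=1 mica=2 silk=1 silver=3
After 18 (consume 1 silk): bone=3 dagger=1 mica=2 silver=3
After 19 (craft pipe): bone=1 dagger=1 mica=2 pipe=2 silver=3
After 20 (gather 5 silver): bone=1 dagger=1 mica=2 pipe=2 silver=8
After 21 (consume 1 pipe): bone=1 dagger=1 mica=2 pipe=1 silver=8
After 22 (craft hinge): dagger=1 hinge=2 mica=2 pipe=1 silver=4

Answer: dagger=1 hinge=2 mica=2 pipe=1 silver=4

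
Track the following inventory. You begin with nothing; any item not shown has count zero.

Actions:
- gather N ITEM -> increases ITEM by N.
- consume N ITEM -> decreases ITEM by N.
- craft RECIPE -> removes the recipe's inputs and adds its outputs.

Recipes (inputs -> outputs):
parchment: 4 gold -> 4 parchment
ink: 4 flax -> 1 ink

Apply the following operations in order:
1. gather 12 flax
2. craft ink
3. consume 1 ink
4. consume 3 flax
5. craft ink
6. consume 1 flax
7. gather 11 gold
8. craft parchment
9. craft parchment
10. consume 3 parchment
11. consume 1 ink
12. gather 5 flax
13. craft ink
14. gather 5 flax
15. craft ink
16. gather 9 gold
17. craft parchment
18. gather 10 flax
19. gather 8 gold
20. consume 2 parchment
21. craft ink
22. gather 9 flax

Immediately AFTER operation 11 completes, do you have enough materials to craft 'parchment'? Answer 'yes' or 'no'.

Answer: no

Derivation:
After 1 (gather 12 flax): flax=12
After 2 (craft ink): flax=8 ink=1
After 3 (consume 1 ink): flax=8
After 4 (consume 3 flax): flax=5
After 5 (craft ink): flax=1 ink=1
After 6 (consume 1 flax): ink=1
After 7 (gather 11 gold): gold=11 ink=1
After 8 (craft parchment): gold=7 ink=1 parchment=4
After 9 (craft parchment): gold=3 ink=1 parchment=8
After 10 (consume 3 parchment): gold=3 ink=1 parchment=5
After 11 (consume 1 ink): gold=3 parchment=5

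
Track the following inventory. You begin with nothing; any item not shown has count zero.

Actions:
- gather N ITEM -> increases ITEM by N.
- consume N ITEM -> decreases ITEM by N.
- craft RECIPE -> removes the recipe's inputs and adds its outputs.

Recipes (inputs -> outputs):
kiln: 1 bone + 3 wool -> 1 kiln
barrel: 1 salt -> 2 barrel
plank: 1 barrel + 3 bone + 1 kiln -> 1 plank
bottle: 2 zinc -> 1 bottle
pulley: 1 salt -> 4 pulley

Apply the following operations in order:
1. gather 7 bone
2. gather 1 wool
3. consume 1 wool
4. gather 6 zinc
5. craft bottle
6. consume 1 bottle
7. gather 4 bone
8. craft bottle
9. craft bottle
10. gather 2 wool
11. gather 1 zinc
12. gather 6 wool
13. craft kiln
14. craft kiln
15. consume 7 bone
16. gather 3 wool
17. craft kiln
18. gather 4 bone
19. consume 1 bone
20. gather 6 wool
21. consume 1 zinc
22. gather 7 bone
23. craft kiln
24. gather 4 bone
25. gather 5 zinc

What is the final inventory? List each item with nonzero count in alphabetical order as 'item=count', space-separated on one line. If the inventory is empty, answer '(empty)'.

Answer: bone=14 bottle=2 kiln=4 wool=5 zinc=5

Derivation:
After 1 (gather 7 bone): bone=7
After 2 (gather 1 wool): bone=7 wool=1
After 3 (consume 1 wool): bone=7
After 4 (gather 6 zinc): bone=7 zinc=6
After 5 (craft bottle): bone=7 bottle=1 zinc=4
After 6 (consume 1 bottle): bone=7 zinc=4
After 7 (gather 4 bone): bone=11 zinc=4
After 8 (craft bottle): bone=11 bottle=1 zinc=2
After 9 (craft bottle): bone=11 bottle=2
After 10 (gather 2 wool): bone=11 bottle=2 wool=2
After 11 (gather 1 zinc): bone=11 bottle=2 wool=2 zinc=1
After 12 (gather 6 wool): bone=11 bottle=2 wool=8 zinc=1
After 13 (craft kiln): bone=10 bottle=2 kiln=1 wool=5 zinc=1
After 14 (craft kiln): bone=9 bottle=2 kiln=2 wool=2 zinc=1
After 15 (consume 7 bone): bone=2 bottle=2 kiln=2 wool=2 zinc=1
After 16 (gather 3 wool): bone=2 bottle=2 kiln=2 wool=5 zinc=1
After 17 (craft kiln): bone=1 bottle=2 kiln=3 wool=2 zinc=1
After 18 (gather 4 bone): bone=5 bottle=2 kiln=3 wool=2 zinc=1
After 19 (consume 1 bone): bone=4 bottle=2 kiln=3 wool=2 zinc=1
After 20 (gather 6 wool): bone=4 bottle=2 kiln=3 wool=8 zinc=1
After 21 (consume 1 zinc): bone=4 bottle=2 kiln=3 wool=8
After 22 (gather 7 bone): bone=11 bottle=2 kiln=3 wool=8
After 23 (craft kiln): bone=10 bottle=2 kiln=4 wool=5
After 24 (gather 4 bone): bone=14 bottle=2 kiln=4 wool=5
After 25 (gather 5 zinc): bone=14 bottle=2 kiln=4 wool=5 zinc=5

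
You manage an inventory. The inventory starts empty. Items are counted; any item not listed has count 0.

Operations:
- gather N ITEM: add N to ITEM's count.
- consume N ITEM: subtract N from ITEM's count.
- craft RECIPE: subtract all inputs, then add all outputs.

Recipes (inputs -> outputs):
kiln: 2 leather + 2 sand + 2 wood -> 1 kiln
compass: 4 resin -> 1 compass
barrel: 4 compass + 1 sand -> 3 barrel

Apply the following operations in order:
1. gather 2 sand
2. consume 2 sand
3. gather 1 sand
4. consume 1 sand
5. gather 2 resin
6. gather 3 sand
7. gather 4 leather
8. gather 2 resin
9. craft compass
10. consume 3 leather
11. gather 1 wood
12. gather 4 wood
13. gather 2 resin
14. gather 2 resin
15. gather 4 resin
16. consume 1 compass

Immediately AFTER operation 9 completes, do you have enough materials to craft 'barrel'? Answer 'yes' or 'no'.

After 1 (gather 2 sand): sand=2
After 2 (consume 2 sand): (empty)
After 3 (gather 1 sand): sand=1
After 4 (consume 1 sand): (empty)
After 5 (gather 2 resin): resin=2
After 6 (gather 3 sand): resin=2 sand=3
After 7 (gather 4 leather): leather=4 resin=2 sand=3
After 8 (gather 2 resin): leather=4 resin=4 sand=3
After 9 (craft compass): compass=1 leather=4 sand=3

Answer: no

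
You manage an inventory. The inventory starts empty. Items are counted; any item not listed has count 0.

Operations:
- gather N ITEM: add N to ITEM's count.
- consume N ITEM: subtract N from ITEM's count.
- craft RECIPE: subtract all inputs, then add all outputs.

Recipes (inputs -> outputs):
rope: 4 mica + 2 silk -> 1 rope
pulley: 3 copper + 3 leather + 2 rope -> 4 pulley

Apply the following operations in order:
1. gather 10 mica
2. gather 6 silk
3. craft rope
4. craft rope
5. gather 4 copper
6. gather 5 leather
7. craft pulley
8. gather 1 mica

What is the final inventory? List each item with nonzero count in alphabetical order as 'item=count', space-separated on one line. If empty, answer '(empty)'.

Answer: copper=1 leather=2 mica=3 pulley=4 silk=2

Derivation:
After 1 (gather 10 mica): mica=10
After 2 (gather 6 silk): mica=10 silk=6
After 3 (craft rope): mica=6 rope=1 silk=4
After 4 (craft rope): mica=2 rope=2 silk=2
After 5 (gather 4 copper): copper=4 mica=2 rope=2 silk=2
After 6 (gather 5 leather): copper=4 leather=5 mica=2 rope=2 silk=2
After 7 (craft pulley): copper=1 leather=2 mica=2 pulley=4 silk=2
After 8 (gather 1 mica): copper=1 leather=2 mica=3 pulley=4 silk=2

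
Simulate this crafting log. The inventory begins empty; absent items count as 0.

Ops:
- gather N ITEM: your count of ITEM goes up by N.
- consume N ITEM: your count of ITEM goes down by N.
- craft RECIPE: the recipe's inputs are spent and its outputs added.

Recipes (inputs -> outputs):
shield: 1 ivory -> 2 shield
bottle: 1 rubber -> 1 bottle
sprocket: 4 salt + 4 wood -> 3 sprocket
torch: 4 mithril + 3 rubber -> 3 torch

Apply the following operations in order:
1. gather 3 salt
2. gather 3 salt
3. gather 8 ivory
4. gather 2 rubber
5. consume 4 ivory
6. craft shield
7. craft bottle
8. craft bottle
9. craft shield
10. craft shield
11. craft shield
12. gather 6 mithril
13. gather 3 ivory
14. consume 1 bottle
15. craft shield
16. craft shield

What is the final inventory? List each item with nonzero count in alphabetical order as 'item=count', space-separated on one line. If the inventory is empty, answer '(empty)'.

Answer: bottle=1 ivory=1 mithril=6 salt=6 shield=12

Derivation:
After 1 (gather 3 salt): salt=3
After 2 (gather 3 salt): salt=6
After 3 (gather 8 ivory): ivory=8 salt=6
After 4 (gather 2 rubber): ivory=8 rubber=2 salt=6
After 5 (consume 4 ivory): ivory=4 rubber=2 salt=6
After 6 (craft shield): ivory=3 rubber=2 salt=6 shield=2
After 7 (craft bottle): bottle=1 ivory=3 rubber=1 salt=6 shield=2
After 8 (craft bottle): bottle=2 ivory=3 salt=6 shield=2
After 9 (craft shield): bottle=2 ivory=2 salt=6 shield=4
After 10 (craft shield): bottle=2 ivory=1 salt=6 shield=6
After 11 (craft shield): bottle=2 salt=6 shield=8
After 12 (gather 6 mithril): bottle=2 mithril=6 salt=6 shield=8
After 13 (gather 3 ivory): bottle=2 ivory=3 mithril=6 salt=6 shield=8
After 14 (consume 1 bottle): bottle=1 ivory=3 mithril=6 salt=6 shield=8
After 15 (craft shield): bottle=1 ivory=2 mithril=6 salt=6 shield=10
After 16 (craft shield): bottle=1 ivory=1 mithril=6 salt=6 shield=12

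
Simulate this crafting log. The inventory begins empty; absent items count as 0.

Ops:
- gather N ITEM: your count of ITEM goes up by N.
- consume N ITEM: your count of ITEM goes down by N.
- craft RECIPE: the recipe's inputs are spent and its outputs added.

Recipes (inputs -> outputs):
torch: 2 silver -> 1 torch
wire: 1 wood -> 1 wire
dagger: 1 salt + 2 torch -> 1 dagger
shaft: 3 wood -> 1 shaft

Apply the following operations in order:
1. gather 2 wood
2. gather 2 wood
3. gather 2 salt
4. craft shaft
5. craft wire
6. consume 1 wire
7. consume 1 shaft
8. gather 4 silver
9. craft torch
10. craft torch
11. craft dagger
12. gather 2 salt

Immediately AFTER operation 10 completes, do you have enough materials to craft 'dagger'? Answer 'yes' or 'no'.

Answer: yes

Derivation:
After 1 (gather 2 wood): wood=2
After 2 (gather 2 wood): wood=4
After 3 (gather 2 salt): salt=2 wood=4
After 4 (craft shaft): salt=2 shaft=1 wood=1
After 5 (craft wire): salt=2 shaft=1 wire=1
After 6 (consume 1 wire): salt=2 shaft=1
After 7 (consume 1 shaft): salt=2
After 8 (gather 4 silver): salt=2 silver=4
After 9 (craft torch): salt=2 silver=2 torch=1
After 10 (craft torch): salt=2 torch=2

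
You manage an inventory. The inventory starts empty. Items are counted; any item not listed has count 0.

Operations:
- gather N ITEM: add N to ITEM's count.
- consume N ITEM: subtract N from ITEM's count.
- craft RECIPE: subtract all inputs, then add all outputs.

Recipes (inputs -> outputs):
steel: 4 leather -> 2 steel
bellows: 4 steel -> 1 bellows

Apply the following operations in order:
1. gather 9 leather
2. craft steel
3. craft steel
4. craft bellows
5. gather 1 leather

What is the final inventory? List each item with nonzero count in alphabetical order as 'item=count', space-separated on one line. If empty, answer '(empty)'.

After 1 (gather 9 leather): leather=9
After 2 (craft steel): leather=5 steel=2
After 3 (craft steel): leather=1 steel=4
After 4 (craft bellows): bellows=1 leather=1
After 5 (gather 1 leather): bellows=1 leather=2

Answer: bellows=1 leather=2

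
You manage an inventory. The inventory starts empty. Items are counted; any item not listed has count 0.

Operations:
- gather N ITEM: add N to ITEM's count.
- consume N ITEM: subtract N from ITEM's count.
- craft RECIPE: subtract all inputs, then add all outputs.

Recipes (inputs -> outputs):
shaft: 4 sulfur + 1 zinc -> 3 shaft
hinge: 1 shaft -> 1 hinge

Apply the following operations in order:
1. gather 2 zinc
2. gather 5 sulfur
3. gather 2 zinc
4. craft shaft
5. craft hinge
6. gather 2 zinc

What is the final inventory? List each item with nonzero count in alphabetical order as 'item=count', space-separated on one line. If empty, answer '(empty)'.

After 1 (gather 2 zinc): zinc=2
After 2 (gather 5 sulfur): sulfur=5 zinc=2
After 3 (gather 2 zinc): sulfur=5 zinc=4
After 4 (craft shaft): shaft=3 sulfur=1 zinc=3
After 5 (craft hinge): hinge=1 shaft=2 sulfur=1 zinc=3
After 6 (gather 2 zinc): hinge=1 shaft=2 sulfur=1 zinc=5

Answer: hinge=1 shaft=2 sulfur=1 zinc=5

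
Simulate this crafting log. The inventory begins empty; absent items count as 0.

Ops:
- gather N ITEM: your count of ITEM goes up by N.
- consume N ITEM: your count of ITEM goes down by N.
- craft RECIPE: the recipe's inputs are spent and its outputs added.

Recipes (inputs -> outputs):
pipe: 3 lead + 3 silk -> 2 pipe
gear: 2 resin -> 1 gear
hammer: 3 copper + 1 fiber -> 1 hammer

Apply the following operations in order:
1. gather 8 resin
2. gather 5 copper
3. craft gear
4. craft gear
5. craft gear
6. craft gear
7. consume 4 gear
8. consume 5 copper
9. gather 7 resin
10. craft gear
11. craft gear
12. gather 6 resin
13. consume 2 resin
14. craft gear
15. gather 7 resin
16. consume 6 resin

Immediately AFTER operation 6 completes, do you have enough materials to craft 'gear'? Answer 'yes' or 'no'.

Answer: no

Derivation:
After 1 (gather 8 resin): resin=8
After 2 (gather 5 copper): copper=5 resin=8
After 3 (craft gear): copper=5 gear=1 resin=6
After 4 (craft gear): copper=5 gear=2 resin=4
After 5 (craft gear): copper=5 gear=3 resin=2
After 6 (craft gear): copper=5 gear=4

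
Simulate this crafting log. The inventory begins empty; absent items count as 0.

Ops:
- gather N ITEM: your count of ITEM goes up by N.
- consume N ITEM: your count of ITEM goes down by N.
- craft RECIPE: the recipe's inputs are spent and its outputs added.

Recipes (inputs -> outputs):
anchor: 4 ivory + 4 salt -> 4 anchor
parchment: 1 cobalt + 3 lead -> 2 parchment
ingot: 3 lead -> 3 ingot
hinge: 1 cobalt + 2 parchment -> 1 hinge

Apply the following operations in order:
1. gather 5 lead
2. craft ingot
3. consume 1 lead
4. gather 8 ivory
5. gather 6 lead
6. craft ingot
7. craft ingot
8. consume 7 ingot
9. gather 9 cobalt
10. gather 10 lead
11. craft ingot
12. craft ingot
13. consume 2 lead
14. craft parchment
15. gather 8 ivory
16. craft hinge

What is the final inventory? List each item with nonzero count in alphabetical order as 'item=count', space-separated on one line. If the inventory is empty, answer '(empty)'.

Answer: cobalt=7 hinge=1 ingot=8 ivory=16

Derivation:
After 1 (gather 5 lead): lead=5
After 2 (craft ingot): ingot=3 lead=2
After 3 (consume 1 lead): ingot=3 lead=1
After 4 (gather 8 ivory): ingot=3 ivory=8 lead=1
After 5 (gather 6 lead): ingot=3 ivory=8 lead=7
After 6 (craft ingot): ingot=6 ivory=8 lead=4
After 7 (craft ingot): ingot=9 ivory=8 lead=1
After 8 (consume 7 ingot): ingot=2 ivory=8 lead=1
After 9 (gather 9 cobalt): cobalt=9 ingot=2 ivory=8 lead=1
After 10 (gather 10 lead): cobalt=9 ingot=2 ivory=8 lead=11
After 11 (craft ingot): cobalt=9 ingot=5 ivory=8 lead=8
After 12 (craft ingot): cobalt=9 ingot=8 ivory=8 lead=5
After 13 (consume 2 lead): cobalt=9 ingot=8 ivory=8 lead=3
After 14 (craft parchment): cobalt=8 ingot=8 ivory=8 parchment=2
After 15 (gather 8 ivory): cobalt=8 ingot=8 ivory=16 parchment=2
After 16 (craft hinge): cobalt=7 hinge=1 ingot=8 ivory=16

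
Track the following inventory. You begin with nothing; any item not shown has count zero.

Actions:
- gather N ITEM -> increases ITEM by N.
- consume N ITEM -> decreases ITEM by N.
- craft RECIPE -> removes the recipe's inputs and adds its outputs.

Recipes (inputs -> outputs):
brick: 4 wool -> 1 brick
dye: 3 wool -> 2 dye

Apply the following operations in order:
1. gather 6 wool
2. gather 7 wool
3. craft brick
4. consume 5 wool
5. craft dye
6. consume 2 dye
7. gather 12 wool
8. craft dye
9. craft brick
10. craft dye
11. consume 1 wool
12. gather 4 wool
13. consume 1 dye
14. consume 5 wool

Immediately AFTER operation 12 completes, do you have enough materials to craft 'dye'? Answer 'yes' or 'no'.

After 1 (gather 6 wool): wool=6
After 2 (gather 7 wool): wool=13
After 3 (craft brick): brick=1 wool=9
After 4 (consume 5 wool): brick=1 wool=4
After 5 (craft dye): brick=1 dye=2 wool=1
After 6 (consume 2 dye): brick=1 wool=1
After 7 (gather 12 wool): brick=1 wool=13
After 8 (craft dye): brick=1 dye=2 wool=10
After 9 (craft brick): brick=2 dye=2 wool=6
After 10 (craft dye): brick=2 dye=4 wool=3
After 11 (consume 1 wool): brick=2 dye=4 wool=2
After 12 (gather 4 wool): brick=2 dye=4 wool=6

Answer: yes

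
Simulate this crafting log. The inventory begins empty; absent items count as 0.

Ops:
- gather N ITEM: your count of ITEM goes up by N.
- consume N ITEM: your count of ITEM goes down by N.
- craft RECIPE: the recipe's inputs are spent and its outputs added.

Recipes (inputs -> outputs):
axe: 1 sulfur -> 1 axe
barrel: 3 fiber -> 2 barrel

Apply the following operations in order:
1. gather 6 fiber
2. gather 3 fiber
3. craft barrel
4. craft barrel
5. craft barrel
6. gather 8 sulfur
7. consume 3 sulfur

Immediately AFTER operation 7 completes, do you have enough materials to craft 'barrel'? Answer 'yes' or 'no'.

Answer: no

Derivation:
After 1 (gather 6 fiber): fiber=6
After 2 (gather 3 fiber): fiber=9
After 3 (craft barrel): barrel=2 fiber=6
After 4 (craft barrel): barrel=4 fiber=3
After 5 (craft barrel): barrel=6
After 6 (gather 8 sulfur): barrel=6 sulfur=8
After 7 (consume 3 sulfur): barrel=6 sulfur=5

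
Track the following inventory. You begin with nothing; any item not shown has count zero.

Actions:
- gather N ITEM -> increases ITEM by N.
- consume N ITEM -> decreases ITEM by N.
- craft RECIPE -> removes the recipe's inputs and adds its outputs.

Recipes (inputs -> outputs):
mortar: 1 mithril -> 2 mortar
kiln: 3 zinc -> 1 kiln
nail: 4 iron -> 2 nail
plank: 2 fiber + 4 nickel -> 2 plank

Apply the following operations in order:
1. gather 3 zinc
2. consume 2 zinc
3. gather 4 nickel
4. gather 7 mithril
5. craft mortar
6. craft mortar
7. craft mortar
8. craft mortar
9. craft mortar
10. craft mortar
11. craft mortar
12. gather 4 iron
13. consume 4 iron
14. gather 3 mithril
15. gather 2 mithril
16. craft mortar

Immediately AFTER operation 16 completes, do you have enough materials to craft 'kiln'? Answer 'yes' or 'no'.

Answer: no

Derivation:
After 1 (gather 3 zinc): zinc=3
After 2 (consume 2 zinc): zinc=1
After 3 (gather 4 nickel): nickel=4 zinc=1
After 4 (gather 7 mithril): mithril=7 nickel=4 zinc=1
After 5 (craft mortar): mithril=6 mortar=2 nickel=4 zinc=1
After 6 (craft mortar): mithril=5 mortar=4 nickel=4 zinc=1
After 7 (craft mortar): mithril=4 mortar=6 nickel=4 zinc=1
After 8 (craft mortar): mithril=3 mortar=8 nickel=4 zinc=1
After 9 (craft mortar): mithril=2 mortar=10 nickel=4 zinc=1
After 10 (craft mortar): mithril=1 mortar=12 nickel=4 zinc=1
After 11 (craft mortar): mortar=14 nickel=4 zinc=1
After 12 (gather 4 iron): iron=4 mortar=14 nickel=4 zinc=1
After 13 (consume 4 iron): mortar=14 nickel=4 zinc=1
After 14 (gather 3 mithril): mithril=3 mortar=14 nickel=4 zinc=1
After 15 (gather 2 mithril): mithril=5 mortar=14 nickel=4 zinc=1
After 16 (craft mortar): mithril=4 mortar=16 nickel=4 zinc=1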